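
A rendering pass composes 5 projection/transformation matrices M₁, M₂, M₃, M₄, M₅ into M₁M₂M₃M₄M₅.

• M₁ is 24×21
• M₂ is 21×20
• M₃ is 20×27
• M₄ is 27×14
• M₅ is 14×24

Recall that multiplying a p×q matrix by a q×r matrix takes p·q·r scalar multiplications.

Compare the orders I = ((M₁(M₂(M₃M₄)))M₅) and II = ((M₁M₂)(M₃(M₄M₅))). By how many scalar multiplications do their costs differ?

Order I = ((M₁(M₂(M₃M₄)))M₅): (M₃M₄): 20×27 by 27×14 → 20×14, cost 20·27·14 = 7560; (M₂(M₃M₄)): 21×20 by 20×14 → 21×14, cost 21·20·14 = 5880; cumulative 13440; (M₁(M₂(M₃M₄))): 24×21 by 21×14 → 24×14, cost 24·21·14 = 7056; cumulative 20496; ((M₁(M₂(M₃M₄)))M₅): 24×14 by 14×24 → 24×24, cost 24·14·24 = 8064; cumulative 28560. Total 28560.
Order II = ((M₁M₂)(M₃(M₄M₅))): (M₁M₂): 24×21 by 21×20 → 24×20, cost 24·21·20 = 10080; (M₄M₅): 27×14 by 14×24 → 27×24, cost 27·14·24 = 9072; (M₃(M₄M₅)): 20×27 by 27×24 → 20×24, cost 20·27·24 = 12960; cumulative 22032; ((M₁M₂)(M₃(M₄M₅))): 24×20 by 20×24 → 24×24, cost 24·20·24 = 11520; cumulative 43632. Total 43632.
Difference: |28560 − 43632| = 15072.

15072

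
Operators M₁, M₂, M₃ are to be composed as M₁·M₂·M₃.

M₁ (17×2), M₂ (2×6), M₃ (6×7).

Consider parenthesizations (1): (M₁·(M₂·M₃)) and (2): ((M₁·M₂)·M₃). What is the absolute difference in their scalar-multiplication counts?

596

Order (1) = (M₁·(M₂·M₃)): (M₂·M₃): 2×6 by 6×7 → 2×7, cost 2·6·7 = 84; (M₁·(M₂·M₃)): 17×2 by 2×7 → 17×7, cost 17·2·7 = 238; cumulative 322. Total 322.
Order (2) = ((M₁·M₂)·M₃): (M₁·M₂): 17×2 by 2×6 → 17×6, cost 17·2·6 = 204; ((M₁·M₂)·M₃): 17×6 by 6×7 → 17×7, cost 17·6·7 = 714; cumulative 918. Total 918.
Difference: |322 − 918| = 596.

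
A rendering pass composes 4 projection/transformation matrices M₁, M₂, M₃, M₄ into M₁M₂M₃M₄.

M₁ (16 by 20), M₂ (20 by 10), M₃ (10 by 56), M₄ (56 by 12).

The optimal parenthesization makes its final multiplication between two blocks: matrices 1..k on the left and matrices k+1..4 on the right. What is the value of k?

2

Adjacent pairs: M₁M₂ = 16·20·10 = 3200; M₂M₃ = 20·10·56 = 11200; M₃M₄ = 10·56·12 = 6720.
Length 3: M₁..M₃: k=1: 0+11200+16·20·56=29120; k=2: 3200+0+16·10·56=12160 → min 12160 | M₂..M₄: k=2: 0+6720+20·10·12=9120; k=3: 11200+0+20·56·12=24640 → min 9120.
Top-level splits: k=1: (M₁..M₁)·(M₂..M₄) → 0+9120+16·20·12 = 12960; k=2: (M₁..M₂)·(M₃..M₄) → 3200+6720+16·10·12 = 11840; k=3: (M₁..M₃)·(M₄..M₄) → 12160+0+16·56·12 = 22912.
Best split is after M₂, i.e. k = 2.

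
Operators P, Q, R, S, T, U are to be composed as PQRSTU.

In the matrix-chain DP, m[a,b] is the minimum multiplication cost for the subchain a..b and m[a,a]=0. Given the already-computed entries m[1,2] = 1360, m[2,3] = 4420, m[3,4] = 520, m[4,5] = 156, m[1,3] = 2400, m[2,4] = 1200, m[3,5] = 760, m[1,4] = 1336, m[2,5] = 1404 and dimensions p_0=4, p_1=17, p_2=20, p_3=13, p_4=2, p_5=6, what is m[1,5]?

1384

m[1,5] = min over k∈[1,4] of m[1,k]+m[k+1,5]+p_{0}·p_k·p_{5}.
k=1: 0 + 1404 + 4·17·6 = 1812; k=2: 1360 + 760 + 4·20·6 = 2600; k=3: 2400 + 156 + 4·13·6 = 2868; k=4: 1336 + 0 + 4·2·6 = 1384.
Minimum: 1384 at k=4.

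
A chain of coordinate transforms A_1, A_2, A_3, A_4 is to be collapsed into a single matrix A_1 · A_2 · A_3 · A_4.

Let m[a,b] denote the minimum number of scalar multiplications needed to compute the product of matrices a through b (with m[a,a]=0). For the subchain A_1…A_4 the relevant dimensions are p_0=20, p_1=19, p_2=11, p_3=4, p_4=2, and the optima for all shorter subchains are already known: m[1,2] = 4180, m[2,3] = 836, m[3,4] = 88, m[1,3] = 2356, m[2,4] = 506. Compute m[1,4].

m[1,4] = min over k∈[1,3] of m[1,k]+m[k+1,4]+p_{0}·p_k·p_{4}.
k=1: 0 + 506 + 20·19·2 = 1266; k=2: 4180 + 88 + 20·11·2 = 4708; k=3: 2356 + 0 + 20·4·2 = 2516.
Minimum: 1266 at k=1.

1266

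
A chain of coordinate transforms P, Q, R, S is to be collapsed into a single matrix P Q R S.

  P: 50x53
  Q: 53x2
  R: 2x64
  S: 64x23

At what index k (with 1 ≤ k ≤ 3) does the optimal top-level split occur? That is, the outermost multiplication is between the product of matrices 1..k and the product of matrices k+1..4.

Adjacent pairs: PQ = 50·53·2 = 5300; QR = 53·2·64 = 6784; RS = 2·64·23 = 2944.
Length 3: P..R: k=1: 0+6784+50·53·64=176384; k=2: 5300+0+50·2·64=11700 → min 11700 | Q..S: k=2: 0+2944+53·2·23=5382; k=3: 6784+0+53·64·23=84800 → min 5382.
Top-level splits: k=1: (P..P)·(Q..S) → 0+5382+50·53·23 = 66332; k=2: (P..Q)·(R..S) → 5300+2944+50·2·23 = 10544; k=3: (P..R)·(S..S) → 11700+0+50·64·23 = 85300.
Best split is after Q, i.e. k = 2.

2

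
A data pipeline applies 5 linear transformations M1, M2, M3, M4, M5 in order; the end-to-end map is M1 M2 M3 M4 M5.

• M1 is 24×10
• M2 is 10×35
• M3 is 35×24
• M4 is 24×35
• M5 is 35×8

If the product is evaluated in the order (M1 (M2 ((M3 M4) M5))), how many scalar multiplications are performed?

(M3 M4): 35×24 by 24×35 → 35×35, cost 35·24·35 = 29400
((M3 M4) M5): 35×35 by 35×8 → 35×8, cost 35·35·8 = 9800; cumulative 39200
(M2 ((M3 M4) M5)): 10×35 by 35×8 → 10×8, cost 10·35·8 = 2800; cumulative 42000
(M1 (M2 ((M3 M4) M5))): 24×10 by 10×8 → 24×8, cost 24·10·8 = 1920; cumulative 43920
Total: 43920 scalar multiplications.

43920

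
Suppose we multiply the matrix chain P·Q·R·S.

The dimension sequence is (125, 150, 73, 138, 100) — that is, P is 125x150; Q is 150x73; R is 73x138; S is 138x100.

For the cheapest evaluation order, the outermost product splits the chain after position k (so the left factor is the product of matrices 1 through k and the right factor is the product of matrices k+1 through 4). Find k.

Adjacent pairs: PQ = 125·150·73 = 1368750; QR = 150·73·138 = 1511100; RS = 73·138·100 = 1007400.
Length 3: P..R: k=1: 0+1511100+125·150·138=4098600; k=2: 1368750+0+125·73·138=2628000 → min 2628000 | Q..S: k=2: 0+1007400+150·73·100=2102400; k=3: 1511100+0+150·138·100=3581100 → min 2102400.
Top-level splits: k=1: (P..P)·(Q..S) → 0+2102400+125·150·100 = 3977400; k=2: (P..Q)·(R..S) → 1368750+1007400+125·73·100 = 3288650; k=3: (P..R)·(S..S) → 2628000+0+125·138·100 = 4353000.
Best split is after Q, i.e. k = 2.

2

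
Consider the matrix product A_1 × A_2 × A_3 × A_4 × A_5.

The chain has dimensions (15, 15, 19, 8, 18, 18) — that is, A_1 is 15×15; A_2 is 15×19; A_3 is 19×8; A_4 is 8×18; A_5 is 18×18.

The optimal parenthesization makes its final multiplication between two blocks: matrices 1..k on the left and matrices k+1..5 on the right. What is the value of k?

Adjacent pairs: A_1A_2 = 15·15·19 = 4275; A_2A_3 = 15·19·8 = 2280; A_3A_4 = 19·8·18 = 2736; A_4A_5 = 8·18·18 = 2592.
Length 3: A_1..A_3: k=1: 0+2280+15·15·8=4080; k=2: 4275+0+15·19·8=6555 → min 4080 | A_2..A_4: k=2: 0+2736+15·19·18=7866; k=3: 2280+0+15·8·18=4440 → min 4440 | A_3..A_5: k=3: 0+2592+19·8·18=5328; k=4: 2736+0+19·18·18=8892 → min 5328.
Length 4: A_1..A_4: k=1: 0+4440+15·15·18=8490; k=2: 4275+2736+15·19·18=12141; k=3: 4080+0+15·8·18=6240 → min 6240 | A_2..A_5: k=2: 0+5328+15·19·18=10458; k=3: 2280+2592+15·8·18=7032; k=4: 4440+0+15·18·18=9300 → min 7032.
Top-level splits: k=1: (A_1..A_1)·(A_2..A_5) → 0+7032+15·15·18 = 11082; k=2: (A_1..A_2)·(A_3..A_5) → 4275+5328+15·19·18 = 14733; k=3: (A_1..A_3)·(A_4..A_5) → 4080+2592+15·8·18 = 8832; k=4: (A_1..A_4)·(A_5..A_5) → 6240+0+15·18·18 = 11100.
Best split is after A_3, i.e. k = 3.

3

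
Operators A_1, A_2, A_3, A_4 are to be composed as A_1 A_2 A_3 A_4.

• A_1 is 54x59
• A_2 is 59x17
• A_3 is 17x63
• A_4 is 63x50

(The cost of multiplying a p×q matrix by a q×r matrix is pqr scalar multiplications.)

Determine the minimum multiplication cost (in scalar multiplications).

153612

Adjacent pairs: A_1A_2 = 54·59·17 = 54162; A_2A_3 = 59·17·63 = 63189; A_3A_4 = 17·63·50 = 53550.
Length 3: A_1..A_3: k=1: 0+63189+54·59·63=263907; k=2: 54162+0+54·17·63=111996 → min 111996 | A_2..A_4: k=2: 0+53550+59·17·50=103700; k=3: 63189+0+59·63·50=249039 → min 103700.
Length 4: A_1..A_4: k=1: 0+103700+54·59·50=263000; k=2: 54162+53550+54·17·50=153612; k=3: 111996+0+54·63·50=282096 → min 153612.
Optimal order: ((A_1 A_2) (A_3 A_4)) with cost 153612.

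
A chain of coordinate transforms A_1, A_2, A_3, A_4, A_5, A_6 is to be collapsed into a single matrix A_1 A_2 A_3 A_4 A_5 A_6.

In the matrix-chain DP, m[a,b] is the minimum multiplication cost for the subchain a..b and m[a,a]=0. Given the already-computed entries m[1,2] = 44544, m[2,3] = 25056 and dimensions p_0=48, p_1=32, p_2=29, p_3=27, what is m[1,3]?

66528

m[1,3] = min over k∈[1,2] of m[1,k]+m[k+1,3]+p_{0}·p_k·p_{3}.
k=1: 0 + 25056 + 48·32·27 = 66528; k=2: 44544 + 0 + 48·29·27 = 82128.
Minimum: 66528 at k=1.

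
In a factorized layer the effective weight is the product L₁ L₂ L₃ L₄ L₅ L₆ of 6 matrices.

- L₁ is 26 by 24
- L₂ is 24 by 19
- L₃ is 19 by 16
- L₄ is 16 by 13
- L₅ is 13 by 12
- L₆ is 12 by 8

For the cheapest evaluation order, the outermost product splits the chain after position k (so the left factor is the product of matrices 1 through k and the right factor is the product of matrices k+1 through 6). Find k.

Adjacent pairs: L₁L₂ = 26·24·19 = 11856; L₂L₃ = 24·19·16 = 7296; L₃L₄ = 19·16·13 = 3952; L₄L₅ = 16·13·12 = 2496; L₅L₆ = 13·12·8 = 1248.
Length 3: L₁..L₃: k=1: 0+7296+26·24·16=17280; k=2: 11856+0+26·19·16=19760 → min 17280 | L₂..L₄: k=2: 0+3952+24·19·13=9880; k=3: 7296+0+24·16·13=12288 → min 9880 | L₃..L₅: k=3: 0+2496+19·16·12=6144; k=4: 3952+0+19·13·12=6916 → min 6144 | L₄..L₆: k=4: 0+1248+16·13·8=2912; k=5: 2496+0+16·12·8=4032 → min 2912.
Length 4: L₁..L₄: k=1: 0+9880+26·24·13=17992; k=2: 11856+3952+26·19·13=22230; k=3: 17280+0+26·16·13=22688 → min 17992 | L₂..L₅: k=2: 0+6144+24·19·12=11616; k=3: 7296+2496+24·16·12=14400; k=4: 9880+0+24·13·12=13624 → min 11616 | L₃..L₆: k=3: 0+2912+19·16·8=5344; k=4: 3952+1248+19·13·8=7176; k=5: 6144+0+19·12·8=7968 → min 5344.
Length 5: L₁..L₅: k=1: 0+11616+26·24·12=19104; k=2: 11856+6144+26·19·12=23928; k=3: 17280+2496+26·16·12=24768; k=4: 17992+0+26·13·12=22048 → min 19104 | L₂..L₆: k=2: 0+5344+24·19·8=8992; k=3: 7296+2912+24·16·8=13280; k=4: 9880+1248+24·13·8=13624; k=5: 11616+0+24·12·8=13920 → min 8992.
Top-level splits: k=1: (L₁..L₁)·(L₂..L₆) → 0+8992+26·24·8 = 13984; k=2: (L₁..L₂)·(L₃..L₆) → 11856+5344+26·19·8 = 21152; k=3: (L₁..L₃)·(L₄..L₆) → 17280+2912+26·16·8 = 23520; k=4: (L₁..L₄)·(L₅..L₆) → 17992+1248+26·13·8 = 21944; k=5: (L₁..L₅)·(L₆..L₆) → 19104+0+26·12·8 = 21600.
Best split is after L₁, i.e. k = 1.

1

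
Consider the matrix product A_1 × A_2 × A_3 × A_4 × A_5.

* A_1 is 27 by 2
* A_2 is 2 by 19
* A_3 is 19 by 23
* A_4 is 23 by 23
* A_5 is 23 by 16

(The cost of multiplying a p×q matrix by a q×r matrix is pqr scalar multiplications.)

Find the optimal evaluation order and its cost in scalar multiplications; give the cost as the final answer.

3532

Adjacent pairs: A_1A_2 = 27·2·19 = 1026; A_2A_3 = 2·19·23 = 874; A_3A_4 = 19·23·23 = 10051; A_4A_5 = 23·23·16 = 8464.
Length 3: A_1..A_3: k=1: 0+874+27·2·23=2116; k=2: 1026+0+27·19·23=12825 → min 2116 | A_2..A_4: k=2: 0+10051+2·19·23=10925; k=3: 874+0+2·23·23=1932 → min 1932 | A_3..A_5: k=3: 0+8464+19·23·16=15456; k=4: 10051+0+19·23·16=17043 → min 15456.
Length 4: A_1..A_4: k=1: 0+1932+27·2·23=3174; k=2: 1026+10051+27·19·23=22876; k=3: 2116+0+27·23·23=16399 → min 3174 | A_2..A_5: k=2: 0+15456+2·19·16=16064; k=3: 874+8464+2·23·16=10074; k=4: 1932+0+2·23·16=2668 → min 2668.
Length 5: A_1..A_5: k=1: 0+2668+27·2·16=3532; k=2: 1026+15456+27·19·16=24690; k=3: 2116+8464+27·23·16=20516; k=4: 3174+0+27·23·16=13110 → min 3532.
Optimal parenthesization: (A_1 × (((A_2 × A_3) × A_4) × A_5)) with cost 3532.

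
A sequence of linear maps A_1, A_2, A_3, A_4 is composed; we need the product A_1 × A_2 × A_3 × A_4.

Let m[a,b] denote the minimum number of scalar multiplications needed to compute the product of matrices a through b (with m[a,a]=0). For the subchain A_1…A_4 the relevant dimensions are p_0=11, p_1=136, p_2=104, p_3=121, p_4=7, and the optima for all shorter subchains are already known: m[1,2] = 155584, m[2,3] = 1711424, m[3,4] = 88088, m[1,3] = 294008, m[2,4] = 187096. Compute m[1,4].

m[1,4] = min over k∈[1,3] of m[1,k]+m[k+1,4]+p_{0}·p_k·p_{4}.
k=1: 0 + 187096 + 11·136·7 = 197568; k=2: 155584 + 88088 + 11·104·7 = 251680; k=3: 294008 + 0 + 11·121·7 = 303325.
Minimum: 197568 at k=1.

197568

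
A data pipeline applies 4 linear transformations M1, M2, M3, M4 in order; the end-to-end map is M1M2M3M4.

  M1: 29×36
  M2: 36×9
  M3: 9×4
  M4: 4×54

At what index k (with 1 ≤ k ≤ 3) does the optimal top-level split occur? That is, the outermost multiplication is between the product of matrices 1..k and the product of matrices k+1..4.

Adjacent pairs: M1M2 = 29·36·9 = 9396; M2M3 = 36·9·4 = 1296; M3M4 = 9·4·54 = 1944.
Length 3: M1..M3: k=1: 0+1296+29·36·4=5472; k=2: 9396+0+29·9·4=10440 → min 5472 | M2..M4: k=2: 0+1944+36·9·54=19440; k=3: 1296+0+36·4·54=9072 → min 9072.
Top-level splits: k=1: (M1..M1)·(M2..M4) → 0+9072+29·36·54 = 65448; k=2: (M1..M2)·(M3..M4) → 9396+1944+29·9·54 = 25434; k=3: (M1..M3)·(M4..M4) → 5472+0+29·4·54 = 11736.
Best split is after M3, i.e. k = 3.

3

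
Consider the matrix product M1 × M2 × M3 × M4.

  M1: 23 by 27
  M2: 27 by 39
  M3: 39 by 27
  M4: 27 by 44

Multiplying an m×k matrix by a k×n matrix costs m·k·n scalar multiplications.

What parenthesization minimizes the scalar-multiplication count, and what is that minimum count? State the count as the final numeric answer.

72522

Adjacent pairs: M1M2 = 23·27·39 = 24219; M2M3 = 27·39·27 = 28431; M3M4 = 39·27·44 = 46332.
Length 3: M1..M3: k=1: 0+28431+23·27·27=45198; k=2: 24219+0+23·39·27=48438 → min 45198 | M2..M4: k=2: 0+46332+27·39·44=92664; k=3: 28431+0+27·27·44=60507 → min 60507.
Length 4: M1..M4: k=1: 0+60507+23·27·44=87831; k=2: 24219+46332+23·39·44=110019; k=3: 45198+0+23·27·44=72522 → min 72522.
Optimal parenthesization: ((M1 × (M2 × M3)) × M4) with cost 72522.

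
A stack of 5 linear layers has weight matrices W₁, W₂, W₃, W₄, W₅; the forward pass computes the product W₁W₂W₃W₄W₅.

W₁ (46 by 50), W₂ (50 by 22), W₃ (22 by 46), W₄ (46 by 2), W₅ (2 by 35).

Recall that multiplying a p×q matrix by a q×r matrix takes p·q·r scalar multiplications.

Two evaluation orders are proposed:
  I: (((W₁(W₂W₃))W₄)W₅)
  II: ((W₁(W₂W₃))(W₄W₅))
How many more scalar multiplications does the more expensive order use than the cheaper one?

69828

Order I = (((W₁(W₂W₃))W₄)W₅): (W₂W₃): 50×22 by 22×46 → 50×46, cost 50·22·46 = 50600; (W₁(W₂W₃)): 46×50 by 50×46 → 46×46, cost 46·50·46 = 105800; cumulative 156400; ((W₁(W₂W₃))W₄): 46×46 by 46×2 → 46×2, cost 46·46·2 = 4232; cumulative 160632; (((W₁(W₂W₃))W₄)W₅): 46×2 by 2×35 → 46×35, cost 46·2·35 = 3220; cumulative 163852. Total 163852.
Order II = ((W₁(W₂W₃))(W₄W₅)): (W₂W₃): 50×22 by 22×46 → 50×46, cost 50·22·46 = 50600; (W₁(W₂W₃)): 46×50 by 50×46 → 46×46, cost 46·50·46 = 105800; cumulative 156400; (W₄W₅): 46×2 by 2×35 → 46×35, cost 46·2·35 = 3220; ((W₁(W₂W₃))(W₄W₅)): 46×46 by 46×35 → 46×35, cost 46·46·35 = 74060; cumulative 233680. Total 233680.
Difference: |163852 − 233680| = 69828.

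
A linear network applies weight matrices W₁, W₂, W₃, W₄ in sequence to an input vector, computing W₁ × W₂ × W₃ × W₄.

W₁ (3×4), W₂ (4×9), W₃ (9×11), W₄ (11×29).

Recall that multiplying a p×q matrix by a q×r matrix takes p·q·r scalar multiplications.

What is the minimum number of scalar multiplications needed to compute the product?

Adjacent pairs: W₁W₂ = 3·4·9 = 108; W₂W₃ = 4·9·11 = 396; W₃W₄ = 9·11·29 = 2871.
Length 3: W₁..W₃: k=1: 0+396+3·4·11=528; k=2: 108+0+3·9·11=405 → min 405 | W₂..W₄: k=2: 0+2871+4·9·29=3915; k=3: 396+0+4·11·29=1672 → min 1672.
Length 4: W₁..W₄: k=1: 0+1672+3·4·29=2020; k=2: 108+2871+3·9·29=3762; k=3: 405+0+3·11·29=1362 → min 1362.
Optimal order: (((W₁ × W₂) × W₃) × W₄) with cost 1362.

1362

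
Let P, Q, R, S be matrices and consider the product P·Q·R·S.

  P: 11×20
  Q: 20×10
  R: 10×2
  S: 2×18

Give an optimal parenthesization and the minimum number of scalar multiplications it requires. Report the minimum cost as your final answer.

1236

Adjacent pairs: PQ = 11·20·10 = 2200; QR = 20·10·2 = 400; RS = 10·2·18 = 360.
Length 3: P..R: k=1: 0+400+11·20·2=840; k=2: 2200+0+11·10·2=2420 → min 840 | Q..S: k=2: 0+360+20·10·18=3960; k=3: 400+0+20·2·18=1120 → min 1120.
Length 4: P..S: k=1: 0+1120+11·20·18=5080; k=2: 2200+360+11·10·18=4540; k=3: 840+0+11·2·18=1236 → min 1236.
Optimal parenthesization: ((P·(Q·R))·S) with cost 1236.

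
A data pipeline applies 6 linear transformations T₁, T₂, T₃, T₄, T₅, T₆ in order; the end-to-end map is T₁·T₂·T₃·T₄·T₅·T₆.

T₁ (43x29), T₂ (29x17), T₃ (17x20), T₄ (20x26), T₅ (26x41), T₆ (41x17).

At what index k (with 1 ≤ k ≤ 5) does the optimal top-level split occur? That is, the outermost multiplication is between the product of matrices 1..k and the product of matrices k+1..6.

Adjacent pairs: T₁T₂ = 43·29·17 = 21199; T₂T₃ = 29·17·20 = 9860; T₃T₄ = 17·20·26 = 8840; T₄T₅ = 20·26·41 = 21320; T₅T₆ = 26·41·17 = 18122.
Length 3: T₁..T₃: k=1: 0+9860+43·29·20=34800; k=2: 21199+0+43·17·20=35819 → min 34800 | T₂..T₄: k=2: 0+8840+29·17·26=21658; k=3: 9860+0+29·20·26=24940 → min 21658 | T₃..T₅: k=3: 0+21320+17·20·41=35260; k=4: 8840+0+17·26·41=26962 → min 26962 | T₄..T₆: k=4: 0+18122+20·26·17=26962; k=5: 21320+0+20·41·17=35260 → min 26962.
Length 4: T₁..T₄: k=1: 0+21658+43·29·26=54080; k=2: 21199+8840+43·17·26=49045; k=3: 34800+0+43·20·26=57160 → min 49045 | T₂..T₅: k=2: 0+26962+29·17·41=47175; k=3: 9860+21320+29·20·41=54960; k=4: 21658+0+29·26·41=52572 → min 47175 | T₃..T₆: k=3: 0+26962+17·20·17=32742; k=4: 8840+18122+17·26·17=34476; k=5: 26962+0+17·41·17=38811 → min 32742.
Length 5: T₁..T₅: k=1: 0+47175+43·29·41=98302; k=2: 21199+26962+43·17·41=78132; k=3: 34800+21320+43·20·41=91380; k=4: 49045+0+43·26·41=94883 → min 78132 | T₂..T₆: k=2: 0+32742+29·17·17=41123; k=3: 9860+26962+29·20·17=46682; k=4: 21658+18122+29·26·17=52598; k=5: 47175+0+29·41·17=67388 → min 41123.
Top-level splits: k=1: (T₁..T₁)·(T₂..T₆) → 0+41123+43·29·17 = 62322; k=2: (T₁..T₂)·(T₃..T₆) → 21199+32742+43·17·17 = 66368; k=3: (T₁..T₃)·(T₄..T₆) → 34800+26962+43·20·17 = 76382; k=4: (T₁..T₄)·(T₅..T₆) → 49045+18122+43·26·17 = 86173; k=5: (T₁..T₅)·(T₆..T₆) → 78132+0+43·41·17 = 108103.
Best split is after T₁, i.e. k = 1.

1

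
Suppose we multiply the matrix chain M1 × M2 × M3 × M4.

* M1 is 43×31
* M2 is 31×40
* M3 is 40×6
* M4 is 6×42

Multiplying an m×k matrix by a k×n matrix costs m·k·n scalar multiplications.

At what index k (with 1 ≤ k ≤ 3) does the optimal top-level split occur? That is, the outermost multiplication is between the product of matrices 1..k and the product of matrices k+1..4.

Adjacent pairs: M1M2 = 43·31·40 = 53320; M2M3 = 31·40·6 = 7440; M3M4 = 40·6·42 = 10080.
Length 3: M1..M3: k=1: 0+7440+43·31·6=15438; k=2: 53320+0+43·40·6=63640 → min 15438 | M2..M4: k=2: 0+10080+31·40·42=62160; k=3: 7440+0+31·6·42=15252 → min 15252.
Top-level splits: k=1: (M1..M1)·(M2..M4) → 0+15252+43·31·42 = 71238; k=2: (M1..M2)·(M3..M4) → 53320+10080+43·40·42 = 135640; k=3: (M1..M3)·(M4..M4) → 15438+0+43·6·42 = 26274.
Best split is after M3, i.e. k = 3.

3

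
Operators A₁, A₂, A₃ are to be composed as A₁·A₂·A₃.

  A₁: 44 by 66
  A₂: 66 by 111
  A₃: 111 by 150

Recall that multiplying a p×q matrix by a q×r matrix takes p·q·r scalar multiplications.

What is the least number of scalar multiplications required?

1054944

Order (A₁·(A₂·A₃)): (A₂·A₃): 66×111 by 111×150 → 66×150, cost 66·111·150 = 1098900; (A₁·(A₂·A₃)): 44×66 by 66×150 → 44×150, cost 44·66·150 = 435600; cumulative 1534500. Total 1534500.
Order ((A₁·A₂)·A₃): (A₁·A₂): 44×66 by 66×111 → 44×111, cost 44·66·111 = 322344; ((A₁·A₂)·A₃): 44×111 by 111×150 → 44×150, cost 44·111·150 = 732600; cumulative 1054944. Total 1054944.
Minimum: 1054944.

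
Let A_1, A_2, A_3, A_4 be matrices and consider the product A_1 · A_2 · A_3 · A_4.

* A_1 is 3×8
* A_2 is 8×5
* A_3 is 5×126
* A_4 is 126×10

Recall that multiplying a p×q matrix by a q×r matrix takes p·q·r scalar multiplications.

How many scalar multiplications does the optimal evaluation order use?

Adjacent pairs: A_1A_2 = 3·8·5 = 120; A_2A_3 = 8·5·126 = 5040; A_3A_4 = 5·126·10 = 6300.
Length 3: A_1..A_3: k=1: 0+5040+3·8·126=8064; k=2: 120+0+3·5·126=2010 → min 2010 | A_2..A_4: k=2: 0+6300+8·5·10=6700; k=3: 5040+0+8·126·10=15120 → min 6700.
Length 4: A_1..A_4: k=1: 0+6700+3·8·10=6940; k=2: 120+6300+3·5·10=6570; k=3: 2010+0+3·126·10=5790 → min 5790.
Optimal order: (((A_1 · A_2) · A_3) · A_4) with cost 5790.

5790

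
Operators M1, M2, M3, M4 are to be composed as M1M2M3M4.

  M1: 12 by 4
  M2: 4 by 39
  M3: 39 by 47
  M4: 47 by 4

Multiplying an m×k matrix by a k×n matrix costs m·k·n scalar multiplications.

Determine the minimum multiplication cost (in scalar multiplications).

Adjacent pairs: M1M2 = 12·4·39 = 1872; M2M3 = 4·39·47 = 7332; M3M4 = 39·47·4 = 7332.
Length 3: M1..M3: k=1: 0+7332+12·4·47=9588; k=2: 1872+0+12·39·47=23868 → min 9588 | M2..M4: k=2: 0+7332+4·39·4=7956; k=3: 7332+0+4·47·4=8084 → min 7956.
Length 4: M1..M4: k=1: 0+7956+12·4·4=8148; k=2: 1872+7332+12·39·4=11076; k=3: 9588+0+12·47·4=11844 → min 8148.
Optimal order: (M1(M2(M3M4))) with cost 8148.

8148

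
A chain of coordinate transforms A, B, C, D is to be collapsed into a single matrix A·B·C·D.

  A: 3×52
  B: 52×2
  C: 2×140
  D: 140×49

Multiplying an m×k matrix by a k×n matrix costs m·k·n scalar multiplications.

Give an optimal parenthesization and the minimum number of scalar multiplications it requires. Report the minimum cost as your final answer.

Adjacent pairs: AB = 3·52·2 = 312; BC = 52·2·140 = 14560; CD = 2·140·49 = 13720.
Length 3: A..C: k=1: 0+14560+3·52·140=36400; k=2: 312+0+3·2·140=1152 → min 1152 | B..D: k=2: 0+13720+52·2·49=18816; k=3: 14560+0+52·140·49=371280 → min 18816.
Length 4: A..D: k=1: 0+18816+3·52·49=26460; k=2: 312+13720+3·2·49=14326; k=3: 1152+0+3·140·49=21732 → min 14326.
Optimal parenthesization: ((A·B)·(C·D)) with cost 14326.

14326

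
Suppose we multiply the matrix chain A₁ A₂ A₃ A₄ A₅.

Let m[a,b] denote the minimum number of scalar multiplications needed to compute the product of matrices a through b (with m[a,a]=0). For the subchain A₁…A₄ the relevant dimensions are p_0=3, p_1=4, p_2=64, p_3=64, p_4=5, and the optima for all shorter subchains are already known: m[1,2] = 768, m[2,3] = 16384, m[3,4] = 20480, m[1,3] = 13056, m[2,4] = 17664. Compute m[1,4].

m[1,4] = min over k∈[1,3] of m[1,k]+m[k+1,4]+p_{0}·p_k·p_{4}.
k=1: 0 + 17664 + 3·4·5 = 17724; k=2: 768 + 20480 + 3·64·5 = 22208; k=3: 13056 + 0 + 3·64·5 = 14016.
Minimum: 14016 at k=3.

14016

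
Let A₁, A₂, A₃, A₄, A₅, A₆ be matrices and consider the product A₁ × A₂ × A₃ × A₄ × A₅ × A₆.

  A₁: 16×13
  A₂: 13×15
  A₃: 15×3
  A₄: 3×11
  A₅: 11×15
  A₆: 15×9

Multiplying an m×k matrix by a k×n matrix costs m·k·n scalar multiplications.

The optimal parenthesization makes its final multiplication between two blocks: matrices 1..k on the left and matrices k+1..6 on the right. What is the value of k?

3

Adjacent pairs: A₁A₂ = 16·13·15 = 3120; A₂A₃ = 13·15·3 = 585; A₃A₄ = 15·3·11 = 495; A₄A₅ = 3·11·15 = 495; A₅A₆ = 11·15·9 = 1485.
Length 3: A₁..A₃: k=1: 0+585+16·13·3=1209; k=2: 3120+0+16·15·3=3840 → min 1209 | A₂..A₄: k=2: 0+495+13·15·11=2640; k=3: 585+0+13·3·11=1014 → min 1014 | A₃..A₅: k=3: 0+495+15·3·15=1170; k=4: 495+0+15·11·15=2970 → min 1170 | A₄..A₆: k=4: 0+1485+3·11·9=1782; k=5: 495+0+3·15·9=900 → min 900.
Length 4: A₁..A₄: k=1: 0+1014+16·13·11=3302; k=2: 3120+495+16·15·11=6255; k=3: 1209+0+16·3·11=1737 → min 1737 | A₂..A₅: k=2: 0+1170+13·15·15=4095; k=3: 585+495+13·3·15=1665; k=4: 1014+0+13·11·15=3159 → min 1665 | A₃..A₆: k=3: 0+900+15·3·9=1305; k=4: 495+1485+15·11·9=3465; k=5: 1170+0+15·15·9=3195 → min 1305.
Length 5: A₁..A₅: k=1: 0+1665+16·13·15=4785; k=2: 3120+1170+16·15·15=7890; k=3: 1209+495+16·3·15=2424; k=4: 1737+0+16·11·15=4377 → min 2424 | A₂..A₆: k=2: 0+1305+13·15·9=3060; k=3: 585+900+13·3·9=1836; k=4: 1014+1485+13·11·9=3786; k=5: 1665+0+13·15·9=3420 → min 1836.
Top-level splits: k=1: (A₁..A₁)·(A₂..A₆) → 0+1836+16·13·9 = 3708; k=2: (A₁..A₂)·(A₃..A₆) → 3120+1305+16·15·9 = 6585; k=3: (A₁..A₃)·(A₄..A₆) → 1209+900+16·3·9 = 2541; k=4: (A₁..A₄)·(A₅..A₆) → 1737+1485+16·11·9 = 4806; k=5: (A₁..A₅)·(A₆..A₆) → 2424+0+16·15·9 = 4584.
Best split is after A₃, i.e. k = 3.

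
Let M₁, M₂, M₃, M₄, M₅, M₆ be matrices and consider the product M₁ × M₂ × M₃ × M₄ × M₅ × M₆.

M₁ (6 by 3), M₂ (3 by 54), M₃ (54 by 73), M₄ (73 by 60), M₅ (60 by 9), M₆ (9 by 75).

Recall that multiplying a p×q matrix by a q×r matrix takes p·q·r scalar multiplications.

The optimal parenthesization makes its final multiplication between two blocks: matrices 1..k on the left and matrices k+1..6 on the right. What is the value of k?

1

Adjacent pairs: M₁M₂ = 6·3·54 = 972; M₂M₃ = 3·54·73 = 11826; M₃M₄ = 54·73·60 = 236520; M₄M₅ = 73·60·9 = 39420; M₅M₆ = 60·9·75 = 40500.
Length 3: M₁..M₃: k=1: 0+11826+6·3·73=13140; k=2: 972+0+6·54·73=24624 → min 13140 | M₂..M₄: k=2: 0+236520+3·54·60=246240; k=3: 11826+0+3·73·60=24966 → min 24966 | M₃..M₅: k=3: 0+39420+54·73·9=74898; k=4: 236520+0+54·60·9=265680 → min 74898 | M₄..M₆: k=4: 0+40500+73·60·75=369000; k=5: 39420+0+73·9·75=88695 → min 88695.
Length 4: M₁..M₄: k=1: 0+24966+6·3·60=26046; k=2: 972+236520+6·54·60=256932; k=3: 13140+0+6·73·60=39420 → min 26046 | M₂..M₅: k=2: 0+74898+3·54·9=76356; k=3: 11826+39420+3·73·9=53217; k=4: 24966+0+3·60·9=26586 → min 26586 | M₃..M₆: k=3: 0+88695+54·73·75=384345; k=4: 236520+40500+54·60·75=520020; k=5: 74898+0+54·9·75=111348 → min 111348.
Length 5: M₁..M₅: k=1: 0+26586+6·3·9=26748; k=2: 972+74898+6·54·9=78786; k=3: 13140+39420+6·73·9=56502; k=4: 26046+0+6·60·9=29286 → min 26748 | M₂..M₆: k=2: 0+111348+3·54·75=123498; k=3: 11826+88695+3·73·75=116946; k=4: 24966+40500+3·60·75=78966; k=5: 26586+0+3·9·75=28611 → min 28611.
Top-level splits: k=1: (M₁..M₁)·(M₂..M₆) → 0+28611+6·3·75 = 29961; k=2: (M₁..M₂)·(M₃..M₆) → 972+111348+6·54·75 = 136620; k=3: (M₁..M₃)·(M₄..M₆) → 13140+88695+6·73·75 = 134685; k=4: (M₁..M₄)·(M₅..M₆) → 26046+40500+6·60·75 = 93546; k=5: (M₁..M₅)·(M₆..M₆) → 26748+0+6·9·75 = 30798.
Best split is after M₁, i.e. k = 1.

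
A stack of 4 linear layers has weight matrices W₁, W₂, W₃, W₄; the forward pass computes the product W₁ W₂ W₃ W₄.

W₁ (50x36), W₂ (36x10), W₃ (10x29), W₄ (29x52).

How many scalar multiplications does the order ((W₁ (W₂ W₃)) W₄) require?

138040

(W₂ W₃): 36×10 by 10×29 → 36×29, cost 36·10·29 = 10440
(W₁ (W₂ W₃)): 50×36 by 36×29 → 50×29, cost 50·36·29 = 52200; cumulative 62640
((W₁ (W₂ W₃)) W₄): 50×29 by 29×52 → 50×52, cost 50·29·52 = 75400; cumulative 138040
Total: 138040 scalar multiplications.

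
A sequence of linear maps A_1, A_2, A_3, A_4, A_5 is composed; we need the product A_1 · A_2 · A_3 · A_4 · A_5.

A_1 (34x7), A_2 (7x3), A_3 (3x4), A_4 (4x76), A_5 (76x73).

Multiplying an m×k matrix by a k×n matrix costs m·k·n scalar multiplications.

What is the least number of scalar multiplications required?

Adjacent pairs: A_1A_2 = 34·7·3 = 714; A_2A_3 = 7·3·4 = 84; A_3A_4 = 3·4·76 = 912; A_4A_5 = 4·76·73 = 22192.
Length 3: A_1..A_3: k=1: 0+84+34·7·4=1036; k=2: 714+0+34·3·4=1122 → min 1036 | A_2..A_4: k=2: 0+912+7·3·76=2508; k=3: 84+0+7·4·76=2212 → min 2212 | A_3..A_5: k=3: 0+22192+3·4·73=23068; k=4: 912+0+3·76·73=17556 → min 17556.
Length 4: A_1..A_4: k=1: 0+2212+34·7·76=20300; k=2: 714+912+34·3·76=9378; k=3: 1036+0+34·4·76=11372 → min 9378 | A_2..A_5: k=2: 0+17556+7·3·73=19089; k=3: 84+22192+7·4·73=24320; k=4: 2212+0+7·76·73=41048 → min 19089.
Length 5: A_1..A_5: k=1: 0+19089+34·7·73=36463; k=2: 714+17556+34·3·73=25716; k=3: 1036+22192+34·4·73=33156; k=4: 9378+0+34·76·73=198010 → min 25716.
Optimal order: ((A_1 · A_2) · ((A_3 · A_4) · A_5)) with cost 25716.

25716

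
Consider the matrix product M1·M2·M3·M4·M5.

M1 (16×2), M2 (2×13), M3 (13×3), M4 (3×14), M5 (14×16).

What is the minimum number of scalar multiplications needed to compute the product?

Adjacent pairs: M1M2 = 16·2·13 = 416; M2M3 = 2·13·3 = 78; M3M4 = 13·3·14 = 546; M4M5 = 3·14·16 = 672.
Length 3: M1..M3: k=1: 0+78+16·2·3=174; k=2: 416+0+16·13·3=1040 → min 174 | M2..M4: k=2: 0+546+2·13·14=910; k=3: 78+0+2·3·14=162 → min 162 | M3..M5: k=3: 0+672+13·3·16=1296; k=4: 546+0+13·14·16=3458 → min 1296.
Length 4: M1..M4: k=1: 0+162+16·2·14=610; k=2: 416+546+16·13·14=3874; k=3: 174+0+16·3·14=846 → min 610 | M2..M5: k=2: 0+1296+2·13·16=1712; k=3: 78+672+2·3·16=846; k=4: 162+0+2·14·16=610 → min 610.
Length 5: M1..M5: k=1: 0+610+16·2·16=1122; k=2: 416+1296+16·13·16=5040; k=3: 174+672+16·3·16=1614; k=4: 610+0+16·14·16=4194 → min 1122.
Optimal order: (M1·(((M2·M3)·M4)·M5)) with cost 1122.

1122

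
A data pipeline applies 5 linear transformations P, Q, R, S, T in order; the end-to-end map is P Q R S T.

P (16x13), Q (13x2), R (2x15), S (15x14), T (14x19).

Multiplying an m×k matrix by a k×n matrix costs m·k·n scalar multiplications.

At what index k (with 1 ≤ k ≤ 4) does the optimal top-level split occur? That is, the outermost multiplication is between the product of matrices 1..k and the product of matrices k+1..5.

Adjacent pairs: PQ = 16·13·2 = 416; QR = 13·2·15 = 390; RS = 2·15·14 = 420; ST = 15·14·19 = 3990.
Length 3: P..R: k=1: 0+390+16·13·15=3510; k=2: 416+0+16·2·15=896 → min 896 | Q..S: k=2: 0+420+13·2·14=784; k=3: 390+0+13·15·14=3120 → min 784 | R..T: k=3: 0+3990+2·15·19=4560; k=4: 420+0+2·14·19=952 → min 952.
Length 4: P..S: k=1: 0+784+16·13·14=3696; k=2: 416+420+16·2·14=1284; k=3: 896+0+16·15·14=4256 → min 1284 | Q..T: k=2: 0+952+13·2·19=1446; k=3: 390+3990+13·15·19=8085; k=4: 784+0+13·14·19=4242 → min 1446.
Top-level splits: k=1: (P..P)·(Q..T) → 0+1446+16·13·19 = 5398; k=2: (P..Q)·(R..T) → 416+952+16·2·19 = 1976; k=3: (P..R)·(S..T) → 896+3990+16·15·19 = 9446; k=4: (P..S)·(T..T) → 1284+0+16·14·19 = 5540.
Best split is after Q, i.e. k = 2.

2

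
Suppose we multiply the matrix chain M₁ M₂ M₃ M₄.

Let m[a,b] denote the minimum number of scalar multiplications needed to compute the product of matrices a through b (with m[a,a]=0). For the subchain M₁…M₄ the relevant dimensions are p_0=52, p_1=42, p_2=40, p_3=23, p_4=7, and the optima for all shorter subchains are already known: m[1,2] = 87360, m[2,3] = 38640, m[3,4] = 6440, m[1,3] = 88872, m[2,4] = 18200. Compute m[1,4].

m[1,4] = min over k∈[1,3] of m[1,k]+m[k+1,4]+p_{0}·p_k·p_{4}.
k=1: 0 + 18200 + 52·42·7 = 33488; k=2: 87360 + 6440 + 52·40·7 = 108360; k=3: 88872 + 0 + 52·23·7 = 97244.
Minimum: 33488 at k=1.

33488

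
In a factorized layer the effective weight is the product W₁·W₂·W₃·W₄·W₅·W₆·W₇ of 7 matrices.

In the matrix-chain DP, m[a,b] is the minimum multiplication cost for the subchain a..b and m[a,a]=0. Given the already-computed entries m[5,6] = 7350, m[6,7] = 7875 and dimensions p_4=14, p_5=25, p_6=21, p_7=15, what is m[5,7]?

11760

m[5,7] = min over k∈[5,6] of m[5,k]+m[k+1,7]+p_{4}·p_k·p_{7}.
k=5: 0 + 7875 + 14·25·15 = 13125; k=6: 7350 + 0 + 14·21·15 = 11760.
Minimum: 11760 at k=6.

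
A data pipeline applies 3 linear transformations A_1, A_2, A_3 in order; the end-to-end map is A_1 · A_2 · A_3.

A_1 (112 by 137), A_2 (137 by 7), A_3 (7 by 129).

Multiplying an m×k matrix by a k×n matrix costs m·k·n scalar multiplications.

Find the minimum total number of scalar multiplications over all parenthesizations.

Order (A_1 · (A_2 · A_3)): (A_2 · A_3): 137×7 by 7×129 → 137×129, cost 137·7·129 = 123711; (A_1 · (A_2 · A_3)): 112×137 by 137×129 → 112×129, cost 112·137·129 = 1979376; cumulative 2103087. Total 2103087.
Order ((A_1 · A_2) · A_3): (A_1 · A_2): 112×137 by 137×7 → 112×7, cost 112·137·7 = 107408; ((A_1 · A_2) · A_3): 112×7 by 7×129 → 112×129, cost 112·7·129 = 101136; cumulative 208544. Total 208544.
Minimum: 208544.

208544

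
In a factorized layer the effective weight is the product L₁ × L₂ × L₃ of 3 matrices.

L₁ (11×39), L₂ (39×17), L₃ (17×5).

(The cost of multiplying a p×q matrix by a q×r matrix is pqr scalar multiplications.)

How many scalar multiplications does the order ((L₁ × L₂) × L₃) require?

(L₁ × L₂): 11×39 by 39×17 → 11×17, cost 11·39·17 = 7293
((L₁ × L₂) × L₃): 11×17 by 17×5 → 11×5, cost 11·17·5 = 935; cumulative 8228
Total: 8228 scalar multiplications.

8228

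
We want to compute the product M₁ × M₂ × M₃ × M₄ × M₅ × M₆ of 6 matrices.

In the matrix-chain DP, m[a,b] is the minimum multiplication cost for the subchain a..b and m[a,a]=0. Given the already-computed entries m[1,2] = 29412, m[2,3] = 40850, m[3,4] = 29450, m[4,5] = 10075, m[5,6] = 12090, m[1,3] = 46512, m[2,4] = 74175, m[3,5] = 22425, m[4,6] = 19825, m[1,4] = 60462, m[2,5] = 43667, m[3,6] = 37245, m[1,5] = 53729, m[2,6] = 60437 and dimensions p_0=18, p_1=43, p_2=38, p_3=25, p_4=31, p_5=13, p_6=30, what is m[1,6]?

60749

m[1,6] = min over k∈[1,5] of m[1,k]+m[k+1,6]+p_{0}·p_k·p_{6}.
k=1: 0 + 60437 + 18·43·30 = 83657; k=2: 29412 + 37245 + 18·38·30 = 87177; k=3: 46512 + 19825 + 18·25·30 = 79837; k=4: 60462 + 12090 + 18·31·30 = 89292; k=5: 53729 + 0 + 18·13·30 = 60749.
Minimum: 60749 at k=5.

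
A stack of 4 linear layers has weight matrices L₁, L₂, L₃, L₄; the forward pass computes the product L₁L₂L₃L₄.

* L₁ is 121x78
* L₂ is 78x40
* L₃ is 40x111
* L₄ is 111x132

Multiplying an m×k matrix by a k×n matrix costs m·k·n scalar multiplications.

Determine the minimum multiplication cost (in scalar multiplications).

1602480

Adjacent pairs: L₁L₂ = 121·78·40 = 377520; L₂L₃ = 78·40·111 = 346320; L₃L₄ = 40·111·132 = 586080.
Length 3: L₁..L₃: k=1: 0+346320+121·78·111=1393938; k=2: 377520+0+121·40·111=914760 → min 914760 | L₂..L₄: k=2: 0+586080+78·40·132=997920; k=3: 346320+0+78·111·132=1489176 → min 997920.
Length 4: L₁..L₄: k=1: 0+997920+121·78·132=2243736; k=2: 377520+586080+121·40·132=1602480; k=3: 914760+0+121·111·132=2687652 → min 1602480.
Optimal order: ((L₁L₂)(L₃L₄)) with cost 1602480.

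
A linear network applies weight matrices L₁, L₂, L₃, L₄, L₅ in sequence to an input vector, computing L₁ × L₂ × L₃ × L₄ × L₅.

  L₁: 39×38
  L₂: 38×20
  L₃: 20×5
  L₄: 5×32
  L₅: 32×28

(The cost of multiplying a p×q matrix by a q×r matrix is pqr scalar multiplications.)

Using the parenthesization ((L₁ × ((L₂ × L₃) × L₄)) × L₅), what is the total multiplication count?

92248

(L₂ × L₃): 38×20 by 20×5 → 38×5, cost 38·20·5 = 3800
((L₂ × L₃) × L₄): 38×5 by 5×32 → 38×32, cost 38·5·32 = 6080; cumulative 9880
(L₁ × ((L₂ × L₃) × L₄)): 39×38 by 38×32 → 39×32, cost 39·38·32 = 47424; cumulative 57304
((L₁ × ((L₂ × L₃) × L₄)) × L₅): 39×32 by 32×28 → 39×28, cost 39·32·28 = 34944; cumulative 92248
Total: 92248 scalar multiplications.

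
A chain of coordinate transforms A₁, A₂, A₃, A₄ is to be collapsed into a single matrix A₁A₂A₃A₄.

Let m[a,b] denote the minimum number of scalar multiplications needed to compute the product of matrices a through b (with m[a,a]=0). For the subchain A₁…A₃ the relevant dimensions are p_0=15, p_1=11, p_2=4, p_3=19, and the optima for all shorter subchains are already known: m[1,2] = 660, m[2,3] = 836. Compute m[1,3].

1800

m[1,3] = min over k∈[1,2] of m[1,k]+m[k+1,3]+p_{0}·p_k·p_{3}.
k=1: 0 + 836 + 15·11·19 = 3971; k=2: 660 + 0 + 15·4·19 = 1800.
Minimum: 1800 at k=2.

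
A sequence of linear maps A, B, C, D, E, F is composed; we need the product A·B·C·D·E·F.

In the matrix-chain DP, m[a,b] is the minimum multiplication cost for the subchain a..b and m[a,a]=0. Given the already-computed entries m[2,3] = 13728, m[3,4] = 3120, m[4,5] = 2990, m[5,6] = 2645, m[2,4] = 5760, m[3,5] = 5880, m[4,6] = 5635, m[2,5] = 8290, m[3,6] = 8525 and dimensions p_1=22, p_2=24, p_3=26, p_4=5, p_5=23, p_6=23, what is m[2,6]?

10935

m[2,6] = min over k∈[2,5] of m[2,k]+m[k+1,6]+p_{1}·p_k·p_{6}.
k=2: 0 + 8525 + 22·24·23 = 20669; k=3: 13728 + 5635 + 22·26·23 = 32519; k=4: 5760 + 2645 + 22·5·23 = 10935; k=5: 8290 + 0 + 22·23·23 = 19928.
Minimum: 10935 at k=4.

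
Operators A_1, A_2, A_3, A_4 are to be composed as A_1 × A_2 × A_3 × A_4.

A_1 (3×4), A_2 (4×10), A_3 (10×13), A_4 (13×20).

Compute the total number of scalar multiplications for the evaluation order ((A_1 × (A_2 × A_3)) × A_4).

(A_2 × A_3): 4×10 by 10×13 → 4×13, cost 4·10·13 = 520
(A_1 × (A_2 × A_3)): 3×4 by 4×13 → 3×13, cost 3·4·13 = 156; cumulative 676
((A_1 × (A_2 × A_3)) × A_4): 3×13 by 13×20 → 3×20, cost 3·13·20 = 780; cumulative 1456
Total: 1456 scalar multiplications.

1456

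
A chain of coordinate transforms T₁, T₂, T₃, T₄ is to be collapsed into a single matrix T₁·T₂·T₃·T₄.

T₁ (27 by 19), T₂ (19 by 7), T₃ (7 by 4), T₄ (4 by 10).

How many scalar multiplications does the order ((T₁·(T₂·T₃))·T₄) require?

3664

(T₂·T₃): 19×7 by 7×4 → 19×4, cost 19·7·4 = 532
(T₁·(T₂·T₃)): 27×19 by 19×4 → 27×4, cost 27·19·4 = 2052; cumulative 2584
((T₁·(T₂·T₃))·T₄): 27×4 by 4×10 → 27×10, cost 27·4·10 = 1080; cumulative 3664
Total: 3664 scalar multiplications.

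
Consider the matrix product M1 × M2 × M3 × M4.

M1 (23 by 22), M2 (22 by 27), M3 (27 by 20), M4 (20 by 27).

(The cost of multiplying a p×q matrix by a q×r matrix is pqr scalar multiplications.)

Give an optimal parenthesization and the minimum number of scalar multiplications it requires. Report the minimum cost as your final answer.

Adjacent pairs: M1M2 = 23·22·27 = 13662; M2M3 = 22·27·20 = 11880; M3M4 = 27·20·27 = 14580.
Length 3: M1..M3: k=1: 0+11880+23·22·20=22000; k=2: 13662+0+23·27·20=26082 → min 22000 | M2..M4: k=2: 0+14580+22·27·27=30618; k=3: 11880+0+22·20·27=23760 → min 23760.
Length 4: M1..M4: k=1: 0+23760+23·22·27=37422; k=2: 13662+14580+23·27·27=45009; k=3: 22000+0+23·20·27=34420 → min 34420.
Optimal parenthesization: ((M1 × (M2 × M3)) × M4) with cost 34420.

34420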